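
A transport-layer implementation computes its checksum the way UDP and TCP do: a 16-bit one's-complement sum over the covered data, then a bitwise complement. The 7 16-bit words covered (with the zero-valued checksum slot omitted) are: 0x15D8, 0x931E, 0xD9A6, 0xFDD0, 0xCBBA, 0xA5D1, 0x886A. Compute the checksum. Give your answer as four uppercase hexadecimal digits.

859A

One's-complement addition (fold any carry out of bit 15 back into bit 0):
  0x15D8 + 0x931E = 0x0A8F6
  0xA8F6 + 0xD9A6 = 0x1829C → wrap carry → 0x829D
  0x829D + 0xFDD0 = 0x1806D → wrap carry → 0x806E
  0x806E + 0xCBBA = 0x14C28 → wrap carry → 0x4C29
  0x4C29 + 0xA5D1 = 0x0F1FA
  0xF1FA + 0x886A = 0x17A64 → wrap carry → 0x7A65
One's-complement sum = 0x7A65.
Checksum = ~0x7A65 & 0xFFFF = 0x859A.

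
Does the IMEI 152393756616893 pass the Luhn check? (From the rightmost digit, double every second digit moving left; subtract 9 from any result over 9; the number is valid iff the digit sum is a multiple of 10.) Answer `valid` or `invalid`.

invalid

From the right, keep odd positions and double even positions (subtract 9 from any doubled value over 9):
  doubled (positions 2,4,...): 9 3 3 1 6 6 1 → sum 29
  kept (positions 1,3,...): 3 8 1 6 7 9 2 1 → sum 37
Total = 66.
66 mod 10 = 6, so the number is invalid.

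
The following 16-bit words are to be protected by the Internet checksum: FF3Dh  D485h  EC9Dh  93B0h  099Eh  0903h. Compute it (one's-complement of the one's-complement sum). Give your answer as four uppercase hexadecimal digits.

994C

One's-complement addition (fold any carry out of bit 15 back into bit 0):
  0xFF3D + 0xD485 = 0x1D3C2 → wrap carry → 0xD3C3
  0xD3C3 + 0xEC9D = 0x1C060 → wrap carry → 0xC061
  0xC061 + 0x93B0 = 0x15411 → wrap carry → 0x5412
  0x5412 + 0x099E = 0x05DB0
  0x5DB0 + 0x0903 = 0x066B3
One's-complement sum = 0x66B3.
Checksum = ~0x66B3 & 0xFFFF = 0x994C.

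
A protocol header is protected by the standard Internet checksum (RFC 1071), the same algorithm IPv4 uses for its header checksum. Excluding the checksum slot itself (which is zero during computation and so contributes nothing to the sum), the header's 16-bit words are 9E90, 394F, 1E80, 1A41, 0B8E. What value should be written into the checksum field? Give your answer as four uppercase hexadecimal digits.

E3D0

One's-complement addition (fold any carry out of bit 15 back into bit 0):
  0x9E90 + 0x394F = 0x0D7DF
  0xD7DF + 0x1E80 = 0x0F65F
  0xF65F + 0x1A41 = 0x110A0 → wrap carry → 0x10A1
  0x10A1 + 0x0B8E = 0x01C2F
One's-complement sum = 0x1C2F.
Checksum = ~0x1C2F & 0xFFFF = 0xE3D0.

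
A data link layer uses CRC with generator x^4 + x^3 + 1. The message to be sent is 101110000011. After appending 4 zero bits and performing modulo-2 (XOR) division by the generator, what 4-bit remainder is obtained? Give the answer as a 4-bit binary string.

1011

Append 4 zeros: 1011100000110000. Divide by 11001 (XOR where the leading bit is 1):
  pos 0: 10111 XOR 11001 = 01110
  pos 1: 11100 XOR 11001 = 00101
  pos 3: 10100 XOR 11001 = 01101
  pos 4: 11010 XOR 11001 = 00011
  pos 7: 11011 XOR 11001 = 00010
  pos 10: 10000 XOR 11001 = 01001
  pos 11: 10010 XOR 11001 = 01011
Remainder (last 4 bits) = 1011. This is the CRC / FCS.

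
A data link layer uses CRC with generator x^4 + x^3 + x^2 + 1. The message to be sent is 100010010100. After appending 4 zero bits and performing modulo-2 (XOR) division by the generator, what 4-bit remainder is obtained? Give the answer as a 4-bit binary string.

0011

Append 4 zeros: 1000100101000000. Divide by 11101 (XOR where the leading bit is 1):
  pos 0: 10001 XOR 11101 = 01100
  pos 1: 11000 XOR 11101 = 00101
  pos 3: 10101 XOR 11101 = 01000
  pos 4: 10000 XOR 11101 = 01101
  pos 5: 11011 XOR 11101 = 00110
  pos 7: 11000 XOR 11101 = 00101
  pos 9: 10100 XOR 11101 = 01001
  pos 10: 10010 XOR 11101 = 01111
  pos 11: 11110 XOR 11101 = 00011
Remainder (last 4 bits) = 0011. This is the CRC / FCS.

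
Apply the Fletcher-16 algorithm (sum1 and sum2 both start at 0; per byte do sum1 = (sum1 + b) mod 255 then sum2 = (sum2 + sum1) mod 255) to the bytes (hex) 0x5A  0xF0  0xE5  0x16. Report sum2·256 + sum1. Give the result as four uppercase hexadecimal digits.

Running sums (mod 255):
  after byte 0 (0x5A): sum1=90, sum2=90
  after byte 1 (0xF0): sum1=75, sum2=165
  after byte 2 (0xE5): sum1=49, sum2=214
  after byte 3 (0x16): sum1=71, sum2=30
Checksum = sum2·256 + sum1 = 30·256 + 71 = 7751 = 0x1E47.

1E47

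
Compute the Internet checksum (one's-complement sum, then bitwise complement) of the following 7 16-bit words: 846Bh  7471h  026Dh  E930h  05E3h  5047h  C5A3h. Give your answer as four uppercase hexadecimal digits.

FFB6

One's-complement addition (fold any carry out of bit 15 back into bit 0):
  0x846B + 0x7471 = 0x0F8DC
  0xF8DC + 0x026D = 0x0FB49
  0xFB49 + 0xE930 = 0x1E479 → wrap carry → 0xE47A
  0xE47A + 0x05E3 = 0x0EA5D
  0xEA5D + 0x5047 = 0x13AA4 → wrap carry → 0x3AA5
  0x3AA5 + 0xC5A3 = 0x10048 → wrap carry → 0x0049
One's-complement sum = 0x0049.
Checksum = ~0x0049 & 0xFFFF = 0xFFB6.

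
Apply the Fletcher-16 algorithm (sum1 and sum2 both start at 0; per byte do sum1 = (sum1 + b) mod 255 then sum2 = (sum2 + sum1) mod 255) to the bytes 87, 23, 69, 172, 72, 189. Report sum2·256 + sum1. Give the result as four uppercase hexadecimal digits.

Running sums (mod 255):
  after byte 0 (87): sum1=87, sum2=87
  after byte 1 (23): sum1=110, sum2=197
  after byte 2 (69): sum1=179, sum2=121
  after byte 3 (172): sum1=96, sum2=217
  after byte 4 (72): sum1=168, sum2=130
  after byte 5 (189): sum1=102, sum2=232
Checksum = sum2·256 + sum1 = 232·256 + 102 = 59494 = 0xE866.

E866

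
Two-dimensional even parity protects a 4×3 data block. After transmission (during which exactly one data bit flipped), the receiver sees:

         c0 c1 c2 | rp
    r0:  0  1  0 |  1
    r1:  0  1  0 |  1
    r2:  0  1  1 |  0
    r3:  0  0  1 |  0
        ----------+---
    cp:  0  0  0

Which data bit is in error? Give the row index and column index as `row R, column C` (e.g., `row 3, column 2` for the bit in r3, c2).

row 3, column 1

Recompute each row's even parity and compare to rp:
  r0: data parity 1, sent rp 1 → ok
  r1: data parity 1, sent rp 1 → ok
  r2: data parity 0, sent rp 0 → ok
  r3: data parity 1, sent rp 0 → mismatch
Recompute each column's even parity and compare to cp:
  c0: data parity 0, sent cp 0 → ok
  c1: data parity 1, sent cp 0 → mismatch
  c2: data parity 0, sent cp 0 → ok
Exactly one row (r3) and one column (c1) fail → the flipped bit is at their intersection.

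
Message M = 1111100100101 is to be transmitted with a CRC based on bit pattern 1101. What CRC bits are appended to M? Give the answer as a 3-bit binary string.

Append 3 zeros: 1111100100101000. Divide by 1101 (XOR where the leading bit is 1):
  pos 0: 1111 XOR 1101 = 0010
  pos 2: 1010 XOR 1101 = 0111
  pos 3: 1110 XOR 1101 = 0011
  pos 5: 1110 XOR 1101 = 0011
  pos 7: 1101 XOR 1101 = 0000
  pos 12: 1000 XOR 1101 = 0101
Remainder (last 3 bits) = 101. This is the CRC / FCS.

101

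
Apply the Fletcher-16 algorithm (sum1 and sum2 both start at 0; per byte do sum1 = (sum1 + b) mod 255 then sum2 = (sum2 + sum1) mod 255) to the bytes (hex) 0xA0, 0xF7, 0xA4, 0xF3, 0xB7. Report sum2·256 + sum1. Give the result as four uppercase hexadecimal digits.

Running sums (mod 255):
  after byte 0 (0xA0): sum1=160, sum2=160
  after byte 1 (0xF7): sum1=152, sum2=57
  after byte 2 (0xA4): sum1=61, sum2=118
  after byte 3 (0xF3): sum1=49, sum2=167
  after byte 4 (0xB7): sum1=232, sum2=144
Checksum = sum2·256 + sum1 = 144·256 + 232 = 37096 = 0x90E8.

90E8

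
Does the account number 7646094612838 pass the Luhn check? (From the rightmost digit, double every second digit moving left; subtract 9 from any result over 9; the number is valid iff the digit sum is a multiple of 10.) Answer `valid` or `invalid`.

From the right, keep odd positions and double even positions (subtract 9 from any doubled value over 9):
  doubled (positions 2,4,...): 6 4 3 9 3 3 → sum 28
  kept (positions 1,3,...): 8 8 1 4 0 4 7 → sum 32
Total = 60.
60 mod 10 = 0, so the number is valid.

valid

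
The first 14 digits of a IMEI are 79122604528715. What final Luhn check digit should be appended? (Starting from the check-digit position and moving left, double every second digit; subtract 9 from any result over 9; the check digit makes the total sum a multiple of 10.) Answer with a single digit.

2

Partial digits right→left: 5 1 7 8 2 5 4 0 6 2 2 1 9 7
Double every second digit counting from the check-digit position (so the 1st, 3rd, 5th, ... of the partial from the right).
  doubled (with −9 where >9): 1 5 4 8 3 4 9 → sum 34
  kept as-is: 1 8 5 0 2 1 7 → sum 24
Total = 34 + 24 = 58.
Check digit = (10 − (58 mod 10)) mod 10 = 2.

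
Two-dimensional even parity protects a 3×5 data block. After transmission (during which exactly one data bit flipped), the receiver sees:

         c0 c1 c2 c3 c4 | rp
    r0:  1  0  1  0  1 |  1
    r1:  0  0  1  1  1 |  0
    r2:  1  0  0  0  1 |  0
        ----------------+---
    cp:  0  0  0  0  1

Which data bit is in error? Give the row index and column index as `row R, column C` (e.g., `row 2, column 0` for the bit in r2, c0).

Recompute each row's even parity and compare to rp:
  r0: data parity 1, sent rp 1 → ok
  r1: data parity 1, sent rp 0 → mismatch
  r2: data parity 0, sent rp 0 → ok
Recompute each column's even parity and compare to cp:
  c0: data parity 0, sent cp 0 → ok
  c1: data parity 0, sent cp 0 → ok
  c2: data parity 0, sent cp 0 → ok
  c3: data parity 1, sent cp 0 → mismatch
  c4: data parity 1, sent cp 1 → ok
Exactly one row (r1) and one column (c3) fail → the flipped bit is at their intersection.

row 1, column 3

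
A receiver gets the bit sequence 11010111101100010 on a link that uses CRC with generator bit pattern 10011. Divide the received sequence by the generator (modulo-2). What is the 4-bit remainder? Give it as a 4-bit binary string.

Modulo-2 division of 11010111101100010 by 10011:
  pos 0: 11010 XOR 10011 = 01001
  pos 1: 10011 XOR 10011 = 00000
  pos 6: 11101 XOR 10011 = 01110
  pos 7: 11101 XOR 10011 = 01110
  pos 8: 11100 XOR 10011 = 01111
  pos 9: 11110 XOR 10011 = 01101
  pos 10: 11010 XOR 10011 = 01001
  pos 11: 10011 XOR 10011 = 00000
Remainder = 0000 (zero — the frame passes the CRC check).

0000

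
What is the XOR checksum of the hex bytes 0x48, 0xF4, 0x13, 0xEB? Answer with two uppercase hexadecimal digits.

44

XOR the bytes together:
  start with 0x48
  0x48 ⊕ 0xF4 = 0xBC
  0xBC ⊕ 0x13 = 0xAF
  0xAF ⊕ 0xEB = 0x44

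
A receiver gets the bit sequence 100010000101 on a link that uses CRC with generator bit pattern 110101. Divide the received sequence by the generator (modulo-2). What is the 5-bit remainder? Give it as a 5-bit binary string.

00000

Modulo-2 division of 100010000101 by 110101:
  pos 0: 100010 XOR 110101 = 010111
  pos 1: 101110 XOR 110101 = 011011
  pos 2: 110110 XOR 110101 = 000011
  pos 6: 110101 XOR 110101 = 000000
Remainder = 00000 (zero — the frame passes the CRC check).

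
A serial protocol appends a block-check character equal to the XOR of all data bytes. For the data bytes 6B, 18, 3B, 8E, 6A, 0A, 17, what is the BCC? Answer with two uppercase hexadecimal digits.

B1

XOR the bytes together:
  start with 0x6B
  0x6B ⊕ 0x18 = 0x73
  0x73 ⊕ 0x3B = 0x48
  0x48 ⊕ 0x8E = 0xC6
  0xC6 ⊕ 0x6A = 0xAC
  0xAC ⊕ 0x0A = 0xA6
  0xA6 ⊕ 0x17 = 0xB1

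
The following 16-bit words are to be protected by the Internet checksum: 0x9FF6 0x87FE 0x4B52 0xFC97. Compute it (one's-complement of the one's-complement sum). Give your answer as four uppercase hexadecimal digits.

9020

One's-complement addition (fold any carry out of bit 15 back into bit 0):
  0x9FF6 + 0x87FE = 0x127F4 → wrap carry → 0x27F5
  0x27F5 + 0x4B52 = 0x07347
  0x7347 + 0xFC97 = 0x16FDE → wrap carry → 0x6FDF
One's-complement sum = 0x6FDF.
Checksum = ~0x6FDF & 0xFFFF = 0x9020.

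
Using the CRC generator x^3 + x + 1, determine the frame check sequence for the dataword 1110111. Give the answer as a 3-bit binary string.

101

Append 3 zeros: 1110111000. Divide by 1011 (XOR where the leading bit is 1):
  pos 0: 1110 XOR 1011 = 0101
  pos 1: 1011 XOR 1011 = 0000
  pos 5: 1100 XOR 1011 = 0111
  pos 6: 1110 XOR 1011 = 0101
Remainder (last 3 bits) = 101. This is the CRC / FCS.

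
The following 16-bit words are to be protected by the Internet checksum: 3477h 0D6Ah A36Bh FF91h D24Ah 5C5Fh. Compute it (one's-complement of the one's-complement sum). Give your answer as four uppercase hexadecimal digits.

EC76

One's-complement addition (fold any carry out of bit 15 back into bit 0):
  0x3477 + 0x0D6A = 0x041E1
  0x41E1 + 0xA36B = 0x0E54C
  0xE54C + 0xFF91 = 0x1E4DD → wrap carry → 0xE4DE
  0xE4DE + 0xD24A = 0x1B728 → wrap carry → 0xB729
  0xB729 + 0x5C5F = 0x11388 → wrap carry → 0x1389
One's-complement sum = 0x1389.
Checksum = ~0x1389 & 0xFFFF = 0xEC76.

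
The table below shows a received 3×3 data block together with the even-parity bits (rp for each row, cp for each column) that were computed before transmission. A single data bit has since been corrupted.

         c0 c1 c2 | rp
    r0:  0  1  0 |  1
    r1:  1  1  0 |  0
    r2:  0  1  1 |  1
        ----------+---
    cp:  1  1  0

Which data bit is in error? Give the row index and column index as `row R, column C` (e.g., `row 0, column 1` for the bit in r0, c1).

row 2, column 2

Recompute each row's even parity and compare to rp:
  r0: data parity 1, sent rp 1 → ok
  r1: data parity 0, sent rp 0 → ok
  r2: data parity 0, sent rp 1 → mismatch
Recompute each column's even parity and compare to cp:
  c0: data parity 1, sent cp 1 → ok
  c1: data parity 1, sent cp 1 → ok
  c2: data parity 1, sent cp 0 → mismatch
Exactly one row (r2) and one column (c2) fail → the flipped bit is at their intersection.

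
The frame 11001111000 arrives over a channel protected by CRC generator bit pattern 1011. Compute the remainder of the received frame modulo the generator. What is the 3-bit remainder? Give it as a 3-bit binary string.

000

Modulo-2 division of 11001111000 by 1011:
  pos 0: 1100 XOR 1011 = 0111
  pos 1: 1111 XOR 1011 = 0100
  pos 2: 1001 XOR 1011 = 0010
  pos 4: 1011 XOR 1011 = 0000
Remainder = 000 (zero — the frame passes the CRC check).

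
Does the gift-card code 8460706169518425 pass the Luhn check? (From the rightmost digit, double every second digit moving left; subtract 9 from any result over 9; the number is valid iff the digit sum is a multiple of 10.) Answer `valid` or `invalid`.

invalid

From the right, keep odd positions and double even positions (subtract 9 from any doubled value over 9):
  doubled (positions 2,4,...): 4 7 1 3 3 5 3 7 → sum 33
  kept (positions 1,3,...): 5 4 1 9 1 0 0 4 → sum 24
Total = 57.
57 mod 10 = 7, so the number is invalid.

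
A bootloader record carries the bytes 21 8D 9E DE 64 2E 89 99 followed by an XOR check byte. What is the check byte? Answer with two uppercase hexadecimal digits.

XOR the bytes together:
  start with 0x21
  0x21 ⊕ 0x8D = 0xAC
  0xAC ⊕ 0x9E = 0x32
  0x32 ⊕ 0xDE = 0xEC
  0xEC ⊕ 0x64 = 0x88
  0x88 ⊕ 0x2E = 0xA6
  0xA6 ⊕ 0x89 = 0x2F
  0x2F ⊕ 0x99 = 0xB6

B6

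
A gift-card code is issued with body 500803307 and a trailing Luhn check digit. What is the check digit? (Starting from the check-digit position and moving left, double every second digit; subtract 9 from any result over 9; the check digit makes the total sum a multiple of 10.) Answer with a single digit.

Partial digits right→left: 7 0 3 3 0 8 0 0 5
Double every second digit counting from the check-digit position (so the 1st, 3rd, 5th, ... of the partial from the right).
  doubled (with −9 where >9): 5 6 0 0 1 → sum 12
  kept as-is: 0 3 8 0 → sum 11
Total = 12 + 11 = 23.
Check digit = (10 − (23 mod 10)) mod 10 = 7.

7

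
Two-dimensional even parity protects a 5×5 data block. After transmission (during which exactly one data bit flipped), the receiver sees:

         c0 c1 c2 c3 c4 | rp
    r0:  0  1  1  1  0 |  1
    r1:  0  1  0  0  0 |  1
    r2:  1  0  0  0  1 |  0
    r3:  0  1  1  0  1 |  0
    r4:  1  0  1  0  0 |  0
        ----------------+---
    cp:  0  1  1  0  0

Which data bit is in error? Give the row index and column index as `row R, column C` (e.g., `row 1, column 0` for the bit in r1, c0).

row 3, column 3

Recompute each row's even parity and compare to rp:
  r0: data parity 1, sent rp 1 → ok
  r1: data parity 1, sent rp 1 → ok
  r2: data parity 0, sent rp 0 → ok
  r3: data parity 1, sent rp 0 → mismatch
  r4: data parity 0, sent rp 0 → ok
Recompute each column's even parity and compare to cp:
  c0: data parity 0, sent cp 0 → ok
  c1: data parity 1, sent cp 1 → ok
  c2: data parity 1, sent cp 1 → ok
  c3: data parity 1, sent cp 0 → mismatch
  c4: data parity 0, sent cp 0 → ok
Exactly one row (r3) and one column (c3) fail → the flipped bit is at their intersection.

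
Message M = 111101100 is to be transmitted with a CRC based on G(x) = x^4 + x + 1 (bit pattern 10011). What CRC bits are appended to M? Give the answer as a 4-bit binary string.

1011

Append 4 zeros: 1111011000000. Divide by 10011 (XOR where the leading bit is 1):
  pos 0: 11110 XOR 10011 = 01101
  pos 1: 11011 XOR 10011 = 01000
  pos 2: 10001 XOR 10011 = 00010
  pos 5: 10000 XOR 10011 = 00011
  pos 8: 11000 XOR 10011 = 01011
Remainder (last 4 bits) = 1011. This is the CRC / FCS.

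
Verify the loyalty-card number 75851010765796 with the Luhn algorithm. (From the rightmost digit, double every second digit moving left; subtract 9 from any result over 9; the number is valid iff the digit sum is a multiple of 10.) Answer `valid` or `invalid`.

From the right, keep odd positions and double even positions (subtract 9 from any doubled value over 9):
  doubled (positions 2,4,...): 9 1 5 2 2 7 5 → sum 31
  kept (positions 1,3,...): 6 7 6 0 0 5 5 → sum 29
Total = 60.
60 mod 10 = 0, so the number is valid.

valid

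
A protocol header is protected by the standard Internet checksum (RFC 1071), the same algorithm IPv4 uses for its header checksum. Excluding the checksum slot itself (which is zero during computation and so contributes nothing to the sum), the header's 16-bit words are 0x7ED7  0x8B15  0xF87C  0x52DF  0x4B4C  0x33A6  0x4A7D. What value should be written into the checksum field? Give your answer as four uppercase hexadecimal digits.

E146

One's-complement addition (fold any carry out of bit 15 back into bit 0):
  0x7ED7 + 0x8B15 = 0x109EC → wrap carry → 0x09ED
  0x09ED + 0xF87C = 0x10269 → wrap carry → 0x026A
  0x026A + 0x52DF = 0x05549
  0x5549 + 0x4B4C = 0x0A095
  0xA095 + 0x33A6 = 0x0D43B
  0xD43B + 0x4A7D = 0x11EB8 → wrap carry → 0x1EB9
One's-complement sum = 0x1EB9.
Checksum = ~0x1EB9 & 0xFFFF = 0xE146.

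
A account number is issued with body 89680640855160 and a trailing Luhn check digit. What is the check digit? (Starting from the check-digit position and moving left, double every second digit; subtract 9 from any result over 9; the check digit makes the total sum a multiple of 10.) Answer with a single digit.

1

Partial digits right→left: 0 6 1 5 5 8 0 4 6 0 8 6 9 8
Double every second digit counting from the check-digit position (so the 1st, 3rd, 5th, ... of the partial from the right).
  doubled (with −9 where >9): 0 2 1 0 3 7 9 → sum 22
  kept as-is: 6 5 8 4 0 6 8 → sum 37
Total = 22 + 37 = 59.
Check digit = (10 − (59 mod 10)) mod 10 = 1.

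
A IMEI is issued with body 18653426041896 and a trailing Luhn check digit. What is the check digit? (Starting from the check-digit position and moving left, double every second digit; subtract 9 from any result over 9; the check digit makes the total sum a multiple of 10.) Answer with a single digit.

Partial digits right→left: 6 9 8 1 4 0 6 2 4 3 5 6 8 1
Double every second digit counting from the check-digit position (so the 1st, 3rd, 5th, ... of the partial from the right).
  doubled (with −9 where >9): 3 7 8 3 8 1 7 → sum 37
  kept as-is: 9 1 0 2 3 6 1 → sum 22
Total = 37 + 22 = 59.
Check digit = (10 − (59 mod 10)) mod 10 = 1.

1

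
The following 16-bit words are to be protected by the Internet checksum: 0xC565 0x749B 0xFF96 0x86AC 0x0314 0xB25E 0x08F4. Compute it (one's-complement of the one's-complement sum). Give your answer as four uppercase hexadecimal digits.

8154

One's-complement addition (fold any carry out of bit 15 back into bit 0):
  0xC565 + 0x749B = 0x13A00 → wrap carry → 0x3A01
  0x3A01 + 0xFF96 = 0x13997 → wrap carry → 0x3998
  0x3998 + 0x86AC = 0x0C044
  0xC044 + 0x0314 = 0x0C358
  0xC358 + 0xB25E = 0x175B6 → wrap carry → 0x75B7
  0x75B7 + 0x08F4 = 0x07EAB
One's-complement sum = 0x7EAB.
Checksum = ~0x7EAB & 0xFFFF = 0x8154.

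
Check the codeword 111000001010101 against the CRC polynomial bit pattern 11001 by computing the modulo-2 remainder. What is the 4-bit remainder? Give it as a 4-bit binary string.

Modulo-2 division of 111000001010101 by 11001:
  pos 0: 11100 XOR 11001 = 00101
  pos 2: 10100 XOR 11001 = 01101
  pos 3: 11010 XOR 11001 = 00011
  pos 6: 11101 XOR 11001 = 00100
  pos 8: 10001 XOR 11001 = 01000
  pos 9: 10000 XOR 11001 = 01001
  pos 10: 10011 XOR 11001 = 01010
Remainder = 1010 (nonzero — an error is detected).

1010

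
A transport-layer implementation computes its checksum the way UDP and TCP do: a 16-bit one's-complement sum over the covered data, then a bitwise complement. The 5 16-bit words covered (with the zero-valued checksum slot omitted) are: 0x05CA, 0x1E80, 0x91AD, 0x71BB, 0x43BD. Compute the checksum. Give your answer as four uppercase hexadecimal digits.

One's-complement addition (fold any carry out of bit 15 back into bit 0):
  0x05CA + 0x1E80 = 0x0244A
  0x244A + 0x91AD = 0x0B5F7
  0xB5F7 + 0x71BB = 0x127B2 → wrap carry → 0x27B3
  0x27B3 + 0x43BD = 0x06B70
One's-complement sum = 0x6B70.
Checksum = ~0x6B70 & 0xFFFF = 0x948F.

948F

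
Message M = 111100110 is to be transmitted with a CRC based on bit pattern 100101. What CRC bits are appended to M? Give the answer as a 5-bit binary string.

Append 5 zeros: 11110011000000. Divide by 100101 (XOR where the leading bit is 1):
  pos 0: 111100 XOR 100101 = 011001
  pos 1: 110011 XOR 100101 = 010110
  pos 2: 101101 XOR 100101 = 001000
  pos 4: 100000 XOR 100101 = 000101
  pos 7: 101000 XOR 100101 = 001101
Remainder (last 5 bits) = 11010. This is the CRC / FCS.

11010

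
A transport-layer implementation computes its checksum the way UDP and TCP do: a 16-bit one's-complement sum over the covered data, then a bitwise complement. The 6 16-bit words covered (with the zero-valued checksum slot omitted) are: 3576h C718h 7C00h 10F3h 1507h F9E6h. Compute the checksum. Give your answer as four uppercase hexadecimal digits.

678F

One's-complement addition (fold any carry out of bit 15 back into bit 0):
  0x3576 + 0xC718 = 0x0FC8E
  0xFC8E + 0x7C00 = 0x1788E → wrap carry → 0x788F
  0x788F + 0x10F3 = 0x08982
  0x8982 + 0x1507 = 0x09E89
  0x9E89 + 0xF9E6 = 0x1986F → wrap carry → 0x9870
One's-complement sum = 0x9870.
Checksum = ~0x9870 & 0xFFFF = 0x678F.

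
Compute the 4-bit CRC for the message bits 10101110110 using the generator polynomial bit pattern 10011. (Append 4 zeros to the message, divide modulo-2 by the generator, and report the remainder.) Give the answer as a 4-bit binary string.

Append 4 zeros: 101011101100000. Divide by 10011 (XOR where the leading bit is 1):
  pos 0: 10101 XOR 10011 = 00110
  pos 2: 11011 XOR 10011 = 01000
  pos 3: 10000 XOR 10011 = 00011
  pos 6: 11110 XOR 10011 = 01101
  pos 7: 11010 XOR 10011 = 01001
  pos 8: 10010 XOR 10011 = 00001
Remainder (last 4 bits) = 0100. This is the CRC / FCS.

0100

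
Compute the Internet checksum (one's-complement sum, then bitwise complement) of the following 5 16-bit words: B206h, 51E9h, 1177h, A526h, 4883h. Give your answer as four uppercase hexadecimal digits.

One's-complement addition (fold any carry out of bit 15 back into bit 0):
  0xB206 + 0x51E9 = 0x103EF → wrap carry → 0x03F0
  0x03F0 + 0x1177 = 0x01567
  0x1567 + 0xA526 = 0x0BA8D
  0xBA8D + 0x4883 = 0x10310 → wrap carry → 0x0311
One's-complement sum = 0x0311.
Checksum = ~0x0311 & 0xFFFF = 0xFCEE.

FCEE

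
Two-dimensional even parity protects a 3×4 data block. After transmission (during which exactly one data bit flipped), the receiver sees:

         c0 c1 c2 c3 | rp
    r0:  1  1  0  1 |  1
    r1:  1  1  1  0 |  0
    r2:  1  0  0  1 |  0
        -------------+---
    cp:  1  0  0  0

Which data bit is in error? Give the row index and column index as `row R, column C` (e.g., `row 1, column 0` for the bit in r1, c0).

Recompute each row's even parity and compare to rp:
  r0: data parity 1, sent rp 1 → ok
  r1: data parity 1, sent rp 0 → mismatch
  r2: data parity 0, sent rp 0 → ok
Recompute each column's even parity and compare to cp:
  c0: data parity 1, sent cp 1 → ok
  c1: data parity 0, sent cp 0 → ok
  c2: data parity 1, sent cp 0 → mismatch
  c3: data parity 0, sent cp 0 → ok
Exactly one row (r1) and one column (c2) fail → the flipped bit is at their intersection.

row 1, column 2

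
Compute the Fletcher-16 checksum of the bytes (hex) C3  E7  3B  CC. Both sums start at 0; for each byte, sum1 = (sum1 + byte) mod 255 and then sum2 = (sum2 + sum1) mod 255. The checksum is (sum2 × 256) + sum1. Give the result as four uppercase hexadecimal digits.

Running sums (mod 255):
  after byte 0 (C3): sum1=195, sum2=195
  after byte 1 (E7): sum1=171, sum2=111
  after byte 2 (3B): sum1=230, sum2=86
  after byte 3 (CC): sum1=179, sum2=10
Checksum = sum2·256 + sum1 = 10·256 + 179 = 2739 = 0x0AB3.

0AB3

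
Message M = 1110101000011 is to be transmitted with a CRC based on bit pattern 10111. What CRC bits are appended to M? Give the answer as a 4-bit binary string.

Append 4 zeros: 11101010000110000. Divide by 10111 (XOR where the leading bit is 1):
  pos 0: 11101 XOR 10111 = 01010
  pos 1: 10100 XOR 10111 = 00011
  pos 4: 11100 XOR 10111 = 01011
  pos 5: 10110 XOR 10111 = 00001
  pos 9: 10110 XOR 10111 = 00001
Remainder (last 4 bits) = 1000. This is the CRC / FCS.

1000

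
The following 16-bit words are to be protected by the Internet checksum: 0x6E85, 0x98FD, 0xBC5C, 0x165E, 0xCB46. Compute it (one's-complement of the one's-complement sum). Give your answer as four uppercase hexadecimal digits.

5A7B

One's-complement addition (fold any carry out of bit 15 back into bit 0):
  0x6E85 + 0x98FD = 0x10782 → wrap carry → 0x0783
  0x0783 + 0xBC5C = 0x0C3DF
  0xC3DF + 0x165E = 0x0DA3D
  0xDA3D + 0xCB46 = 0x1A583 → wrap carry → 0xA584
One's-complement sum = 0xA584.
Checksum = ~0xA584 & 0xFFFF = 0x5A7B.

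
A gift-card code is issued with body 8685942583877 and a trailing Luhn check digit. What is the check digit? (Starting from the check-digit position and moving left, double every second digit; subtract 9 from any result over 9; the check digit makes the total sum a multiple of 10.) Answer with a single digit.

4

Partial digits right→left: 7 7 8 3 8 5 2 4 9 5 8 6 8
Double every second digit counting from the check-digit position (so the 1st, 3rd, 5th, ... of the partial from the right).
  doubled (with −9 where >9): 5 7 7 4 9 7 7 → sum 46
  kept as-is: 7 3 5 4 5 6 → sum 30
Total = 46 + 30 = 76.
Check digit = (10 − (76 mod 10)) mod 10 = 4.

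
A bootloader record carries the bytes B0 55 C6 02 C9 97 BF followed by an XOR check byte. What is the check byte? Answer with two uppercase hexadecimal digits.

C0

XOR the bytes together:
  start with 0xB0
  0xB0 ⊕ 0x55 = 0xE5
  0xE5 ⊕ 0xC6 = 0x23
  0x23 ⊕ 0x02 = 0x21
  0x21 ⊕ 0xC9 = 0xE8
  0xE8 ⊕ 0x97 = 0x7F
  0x7F ⊕ 0xBF = 0xC0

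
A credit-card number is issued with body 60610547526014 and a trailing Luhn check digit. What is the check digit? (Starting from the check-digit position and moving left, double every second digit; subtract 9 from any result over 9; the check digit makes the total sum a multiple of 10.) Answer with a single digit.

2

Partial digits right→left: 4 1 0 6 2 5 7 4 5 0 1 6 0 6
Double every second digit counting from the check-digit position (so the 1st, 3rd, 5th, ... of the partial from the right).
  doubled (with −9 where >9): 8 0 4 5 1 2 0 → sum 20
  kept as-is: 1 6 5 4 0 6 6 → sum 28
Total = 20 + 28 = 48.
Check digit = (10 − (48 mod 10)) mod 10 = 2.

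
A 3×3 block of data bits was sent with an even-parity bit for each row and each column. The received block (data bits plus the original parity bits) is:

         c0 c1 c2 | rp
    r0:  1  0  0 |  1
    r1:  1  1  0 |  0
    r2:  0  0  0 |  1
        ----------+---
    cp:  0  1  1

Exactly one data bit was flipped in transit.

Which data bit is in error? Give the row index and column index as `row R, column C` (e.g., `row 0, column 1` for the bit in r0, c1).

Recompute each row's even parity and compare to rp:
  r0: data parity 1, sent rp 1 → ok
  r1: data parity 0, sent rp 0 → ok
  r2: data parity 0, sent rp 1 → mismatch
Recompute each column's even parity and compare to cp:
  c0: data parity 0, sent cp 0 → ok
  c1: data parity 1, sent cp 1 → ok
  c2: data parity 0, sent cp 1 → mismatch
Exactly one row (r2) and one column (c2) fail → the flipped bit is at their intersection.

row 2, column 2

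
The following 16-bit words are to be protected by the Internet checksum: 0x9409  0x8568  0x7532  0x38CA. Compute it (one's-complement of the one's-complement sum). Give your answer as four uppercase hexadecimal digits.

One's-complement addition (fold any carry out of bit 15 back into bit 0):
  0x9409 + 0x8568 = 0x11971 → wrap carry → 0x1972
  0x1972 + 0x7532 = 0x08EA4
  0x8EA4 + 0x38CA = 0x0C76E
One's-complement sum = 0xC76E.
Checksum = ~0xC76E & 0xFFFF = 0x3891.

3891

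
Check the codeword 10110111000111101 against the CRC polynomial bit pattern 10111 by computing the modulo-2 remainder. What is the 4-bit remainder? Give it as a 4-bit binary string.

Modulo-2 division of 10110111000111101 by 10111:
  pos 0: 10110 XOR 10111 = 00001
  pos 4: 11110 XOR 10111 = 01001
  pos 5: 10010 XOR 10111 = 00101
  pos 7: 10101 XOR 10111 = 00010
  pos 10: 10111 XOR 10111 = 00000
Remainder = 0001 (nonzero — an error is detected).

0001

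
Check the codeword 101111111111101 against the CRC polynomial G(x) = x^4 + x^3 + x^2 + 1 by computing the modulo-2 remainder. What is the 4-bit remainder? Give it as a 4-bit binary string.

1101

Modulo-2 division of 101111111111101 by 11101:
  pos 0: 10111 XOR 11101 = 01010
  pos 1: 10101 XOR 11101 = 01000
  pos 2: 10001 XOR 11101 = 01100
  pos 3: 11001 XOR 11101 = 00100
  pos 5: 10011 XOR 11101 = 01110
  pos 6: 11101 XOR 11101 = 00000
Remainder = 1101 (nonzero — an error is detected).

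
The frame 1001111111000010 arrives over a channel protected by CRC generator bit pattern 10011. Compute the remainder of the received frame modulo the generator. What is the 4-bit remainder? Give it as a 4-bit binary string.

Modulo-2 division of 1001111111000010 by 10011:
  pos 0: 10011 XOR 10011 = 00000
  pos 5: 11111 XOR 10011 = 01100
  pos 6: 11000 XOR 10011 = 01011
  pos 7: 10110 XOR 10011 = 00101
  pos 9: 10100 XOR 10011 = 00111
  pos 11: 11110 XOR 10011 = 01101
Remainder = 1101 (nonzero — an error is detected).

1101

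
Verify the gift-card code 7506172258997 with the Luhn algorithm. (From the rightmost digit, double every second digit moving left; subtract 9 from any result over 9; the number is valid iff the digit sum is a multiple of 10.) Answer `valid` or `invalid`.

valid

From the right, keep odd positions and double even positions (subtract 9 from any doubled value over 9):
  doubled (positions 2,4,...): 9 7 4 5 3 1 → sum 29
  kept (positions 1,3,...): 7 9 5 2 1 0 7 → sum 31
Total = 60.
60 mod 10 = 0, so the number is valid.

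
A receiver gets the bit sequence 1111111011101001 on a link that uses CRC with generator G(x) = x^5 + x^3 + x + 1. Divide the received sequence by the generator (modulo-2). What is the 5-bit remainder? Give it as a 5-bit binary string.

00000

Modulo-2 division of 1111111011101001 by 101011:
  pos 0: 111111 XOR 101011 = 010100
  pos 1: 101001 XOR 101011 = 000010
  pos 5: 100111 XOR 101011 = 001100
  pos 7: 110001 XOR 101011 = 011010
  pos 8: 110100 XOR 101011 = 011111
  pos 9: 111110 XOR 101011 = 010101
  pos 10: 101011 XOR 101011 = 000000
Remainder = 00000 (zero — the frame passes the CRC check).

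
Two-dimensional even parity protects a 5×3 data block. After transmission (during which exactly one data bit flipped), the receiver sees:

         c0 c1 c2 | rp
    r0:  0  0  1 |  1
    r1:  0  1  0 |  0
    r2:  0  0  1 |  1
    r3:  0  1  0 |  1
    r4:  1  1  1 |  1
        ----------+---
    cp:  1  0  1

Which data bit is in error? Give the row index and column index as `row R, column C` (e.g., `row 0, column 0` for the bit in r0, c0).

Recompute each row's even parity and compare to rp:
  r0: data parity 1, sent rp 1 → ok
  r1: data parity 1, sent rp 0 → mismatch
  r2: data parity 1, sent rp 1 → ok
  r3: data parity 1, sent rp 1 → ok
  r4: data parity 1, sent rp 1 → ok
Recompute each column's even parity and compare to cp:
  c0: data parity 1, sent cp 1 → ok
  c1: data parity 1, sent cp 0 → mismatch
  c2: data parity 1, sent cp 1 → ok
Exactly one row (r1) and one column (c1) fail → the flipped bit is at their intersection.

row 1, column 1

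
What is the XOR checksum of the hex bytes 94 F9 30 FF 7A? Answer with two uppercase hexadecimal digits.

D8

XOR the bytes together:
  start with 0x94
  0x94 ⊕ 0xF9 = 0x6D
  0x6D ⊕ 0x30 = 0x5D
  0x5D ⊕ 0xFF = 0xA2
  0xA2 ⊕ 0x7A = 0xD8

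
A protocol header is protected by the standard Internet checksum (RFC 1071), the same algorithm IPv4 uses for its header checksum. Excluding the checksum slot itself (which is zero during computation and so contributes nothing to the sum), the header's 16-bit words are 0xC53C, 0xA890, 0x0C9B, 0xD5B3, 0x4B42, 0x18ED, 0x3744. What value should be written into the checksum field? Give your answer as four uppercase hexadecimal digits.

1470

One's-complement addition (fold any carry out of bit 15 back into bit 0):
  0xC53C + 0xA890 = 0x16DCC → wrap carry → 0x6DCD
  0x6DCD + 0x0C9B = 0x07A68
  0x7A68 + 0xD5B3 = 0x1501B → wrap carry → 0x501C
  0x501C + 0x4B42 = 0x09B5E
  0x9B5E + 0x18ED = 0x0B44B
  0xB44B + 0x3744 = 0x0EB8F
One's-complement sum = 0xEB8F.
Checksum = ~0xEB8F & 0xFFFF = 0x1470.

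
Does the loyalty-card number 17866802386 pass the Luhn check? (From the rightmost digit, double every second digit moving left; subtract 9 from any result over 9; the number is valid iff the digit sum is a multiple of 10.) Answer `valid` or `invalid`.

valid

From the right, keep odd positions and double even positions (subtract 9 from any doubled value over 9):
  doubled (positions 2,4,...): 7 4 7 3 5 → sum 26
  kept (positions 1,3,...): 6 3 0 6 8 1 → sum 24
Total = 50.
50 mod 10 = 0, so the number is valid.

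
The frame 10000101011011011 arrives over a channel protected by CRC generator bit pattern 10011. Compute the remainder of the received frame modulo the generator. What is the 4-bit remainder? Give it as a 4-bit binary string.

Modulo-2 division of 10000101011011011 by 10011:
  pos 0: 10000 XOR 10011 = 00011
  pos 3: 11101 XOR 10011 = 01110
  pos 4: 11100 XOR 10011 = 01111
  pos 5: 11111 XOR 10011 = 01100
  pos 6: 11001 XOR 10011 = 01010
  pos 7: 10100 XOR 10011 = 00111
  pos 9: 11111 XOR 10011 = 01100
  pos 10: 11000 XOR 10011 = 01011
  pos 11: 10111 XOR 10011 = 00100
Remainder = 1001 (nonzero — an error is detected).

1001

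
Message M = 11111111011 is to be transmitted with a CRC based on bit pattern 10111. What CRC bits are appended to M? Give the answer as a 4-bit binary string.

0101

Append 4 zeros: 111111110110000. Divide by 10111 (XOR where the leading bit is 1):
  pos 0: 11111 XOR 10111 = 01000
  pos 1: 10001 XOR 10111 = 00110
  pos 3: 11011 XOR 10111 = 01100
  pos 4: 11000 XOR 10111 = 01111
  pos 5: 11111 XOR 10111 = 01000
  pos 6: 10001 XOR 10111 = 00110
  pos 8: 11000 XOR 10111 = 01111
  pos 9: 11110 XOR 10111 = 01001
  pos 10: 10010 XOR 10111 = 00101
Remainder (last 4 bits) = 0101. This is the CRC / FCS.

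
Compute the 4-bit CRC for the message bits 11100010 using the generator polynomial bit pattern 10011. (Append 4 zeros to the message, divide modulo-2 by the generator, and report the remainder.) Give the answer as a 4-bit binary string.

Append 4 zeros: 111000100000. Divide by 10011 (XOR where the leading bit is 1):
  pos 0: 11100 XOR 10011 = 01111
  pos 1: 11110 XOR 10011 = 01101
  pos 2: 11011 XOR 10011 = 01000
  pos 3: 10000 XOR 10011 = 00011
  pos 6: 11000 XOR 10011 = 01011
  pos 7: 10110 XOR 10011 = 00101
Remainder (last 4 bits) = 0101. This is the CRC / FCS.

0101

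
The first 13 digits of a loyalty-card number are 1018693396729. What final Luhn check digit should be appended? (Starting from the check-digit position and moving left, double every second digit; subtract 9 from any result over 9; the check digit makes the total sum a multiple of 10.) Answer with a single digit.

Partial digits right→left: 9 2 7 6 9 3 3 9 6 8 1 0 1
Double every second digit counting from the check-digit position (so the 1st, 3rd, 5th, ... of the partial from the right).
  doubled (with −9 where >9): 9 5 9 6 3 2 2 → sum 36
  kept as-is: 2 6 3 9 8 0 → sum 28
Total = 36 + 28 = 64.
Check digit = (10 − (64 mod 10)) mod 10 = 6.

6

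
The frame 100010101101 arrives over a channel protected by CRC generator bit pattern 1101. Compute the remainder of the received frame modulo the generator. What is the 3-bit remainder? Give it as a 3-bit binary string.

101

Modulo-2 division of 100010101101 by 1101:
  pos 0: 1000 XOR 1101 = 0101
  pos 1: 1011 XOR 1101 = 0110
  pos 2: 1100 XOR 1101 = 0001
  pos 5: 1101 XOR 1101 = 0000
Remainder = 101 (nonzero — an error is detected).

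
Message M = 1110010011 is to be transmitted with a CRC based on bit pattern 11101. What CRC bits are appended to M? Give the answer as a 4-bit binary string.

Append 4 zeros: 11100100110000. Divide by 11101 (XOR where the leading bit is 1):
  pos 0: 11100 XOR 11101 = 00001
  pos 4: 11001 XOR 11101 = 00100
  pos 6: 10010 XOR 11101 = 01111
  pos 7: 11110 XOR 11101 = 00011
Remainder (last 4 bits) = 1100. This is the CRC / FCS.

1100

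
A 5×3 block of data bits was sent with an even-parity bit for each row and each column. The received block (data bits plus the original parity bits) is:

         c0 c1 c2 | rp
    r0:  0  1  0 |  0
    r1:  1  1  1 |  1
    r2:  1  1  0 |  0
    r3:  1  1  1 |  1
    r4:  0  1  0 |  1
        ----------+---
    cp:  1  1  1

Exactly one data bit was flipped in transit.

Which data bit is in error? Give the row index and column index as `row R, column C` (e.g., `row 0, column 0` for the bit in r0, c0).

Recompute each row's even parity and compare to rp:
  r0: data parity 1, sent rp 0 → mismatch
  r1: data parity 1, sent rp 1 → ok
  r2: data parity 0, sent rp 0 → ok
  r3: data parity 1, sent rp 1 → ok
  r4: data parity 1, sent rp 1 → ok
Recompute each column's even parity and compare to cp:
  c0: data parity 1, sent cp 1 → ok
  c1: data parity 1, sent cp 1 → ok
  c2: data parity 0, sent cp 1 → mismatch
Exactly one row (r0) and one column (c2) fail → the flipped bit is at their intersection.

row 0, column 2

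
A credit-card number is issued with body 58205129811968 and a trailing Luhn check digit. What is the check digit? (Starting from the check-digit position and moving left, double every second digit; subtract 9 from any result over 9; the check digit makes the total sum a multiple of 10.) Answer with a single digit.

Partial digits right→left: 8 6 9 1 1 8 9 2 1 5 0 2 8 5
Double every second digit counting from the check-digit position (so the 1st, 3rd, 5th, ... of the partial from the right).
  doubled (with −9 where >9): 7 9 2 9 2 0 7 → sum 36
  kept as-is: 6 1 8 2 5 2 5 → sum 29
Total = 36 + 29 = 65.
Check digit = (10 − (65 mod 10)) mod 10 = 5.

5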